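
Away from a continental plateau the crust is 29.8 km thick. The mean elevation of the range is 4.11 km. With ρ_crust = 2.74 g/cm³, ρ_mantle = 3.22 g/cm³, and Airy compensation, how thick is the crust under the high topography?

57.4 km

Root depth r = h ρ_c / (ρ_m − ρ_c) = 4.11 km × 2.74 / 0.48 = 23.46 km.
Total thickness = T + h + r = 29.8 km + 4.11 km + 23.46 km = 57.4 km.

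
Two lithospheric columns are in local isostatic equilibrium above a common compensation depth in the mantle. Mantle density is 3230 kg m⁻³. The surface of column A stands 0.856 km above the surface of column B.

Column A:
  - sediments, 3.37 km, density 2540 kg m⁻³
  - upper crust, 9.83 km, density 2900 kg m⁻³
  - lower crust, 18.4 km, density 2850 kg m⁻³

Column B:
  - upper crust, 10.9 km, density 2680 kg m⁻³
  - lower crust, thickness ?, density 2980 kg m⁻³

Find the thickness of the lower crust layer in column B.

15.2 km

Take the compensation level at the base of the deeper column (depth z_c below the surface of column A) and equate Σ ρ_i t_i down to z_c; mantle fills any gap and the z_c terms cancel.
Column A: 3.37×2540 + 9.83×2900 + 18.4×2850 + (z_c − 31.6)×3230
Column B: 0.856×0 + 10.9×2680 + x×2980 + (z_c − 0.856 − 10.9 − x)×3230
The z_c×3230 term appears on both sides and cancels. Collect the known terms of each column as K = Σ(ρt)_known − 3230 × (depth of known layers): K_A = 89506.8 − 3230×31.6 = −12561.2; K_B = 29212 − 3230×(0.856 + 10.9) = −8759.88.
Balance: K_A = K_B − x×(3230 − 2980), so x = (K_B − K_A)/(3230 − 2980) = 3801.32/250 = 15.2 km.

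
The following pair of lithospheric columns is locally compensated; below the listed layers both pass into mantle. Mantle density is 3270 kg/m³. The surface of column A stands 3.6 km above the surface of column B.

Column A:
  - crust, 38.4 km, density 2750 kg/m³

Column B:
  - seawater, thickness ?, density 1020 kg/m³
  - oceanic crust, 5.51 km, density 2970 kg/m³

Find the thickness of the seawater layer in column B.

Take the compensation level at the base of the deeper column (depth z_c below the surface of column A) and equate Σ ρ_i t_i down to z_c; mantle fills any gap and the z_c terms cancel.
Column A: 38.4×2750 + (z_c − 38.4)×3270
Column B: 3.6×0 + x×1020 + 5.51×2970 + (z_c − 3.6 − 5.51 − x)×3270
The z_c×3270 term appears on both sides and cancels. Collect the known terms of each column as K = Σ(ρt)_known − 3270 × (depth of known layers): K_A = 105600 − 3270×38.4 = −19968; K_B = 16364.7 − 3270×(3.6 + 5.51) = −13425.
Balance: K_A = K_B − x×(3270 − 1020), so x = (K_B − K_A)/(3270 − 1020) = 6543/2250 = 2.91 km.

2.91 km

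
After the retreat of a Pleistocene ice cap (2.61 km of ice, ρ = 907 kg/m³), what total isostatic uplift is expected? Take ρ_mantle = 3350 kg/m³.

0.707 km

Removing the load lets mantle flow back in; uplift u satisfies ρ_ice t = ρ_m u.
u = t ρ_ice/ρ_m = 2.61 km × 907/3350 = 0.707 km.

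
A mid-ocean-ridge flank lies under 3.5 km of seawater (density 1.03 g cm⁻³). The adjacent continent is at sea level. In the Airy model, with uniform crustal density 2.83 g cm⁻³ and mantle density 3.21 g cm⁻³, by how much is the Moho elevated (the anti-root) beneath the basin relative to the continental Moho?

In Airy isostatic equilibrium: replacing crust with seawater at the top is compensated by replacing crust with mantle at the base: d (ρ_c − ρ_w) = a (ρ_m − ρ_c).
a = d (ρ_c − ρ_w)/(ρ_m − ρ_c) = 3.5 km × 1.8/0.38 = 16.6 km.

16.6 km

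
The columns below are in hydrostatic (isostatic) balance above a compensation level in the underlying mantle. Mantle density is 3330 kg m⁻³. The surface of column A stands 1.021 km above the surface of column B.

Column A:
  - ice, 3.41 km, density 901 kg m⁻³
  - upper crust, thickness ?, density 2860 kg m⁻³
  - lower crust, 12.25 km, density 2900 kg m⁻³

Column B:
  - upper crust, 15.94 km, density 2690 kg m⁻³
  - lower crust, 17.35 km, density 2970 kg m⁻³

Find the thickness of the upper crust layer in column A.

13.4 km

Take the compensation level at the base of the deeper column (depth z_c below the surface of column A) and equate Σ ρ_i t_i down to z_c; mantle fills any gap and the z_c terms cancel.
Column A: 3.41×901 + x×2860 + 12.25×2900 + (z_c − 15.66 − x)×3330
Column B: 1.021×0 + 15.94×2690 + 17.35×2970 + (z_c − 1.021 − 33.29)×3330
The z_c×3330 term appears on both sides and cancels. Collect the known terms of each column as K = Σ(ρt)_known − 3330 × (depth of known layers): K_A = 38597.41 − 3330×15.66 = −13550.39; K_B = 94408.1 − 3330×(1.021 + 33.29) = −19847.53.
Balance: K_A − x×(3330 − 2860) = K_B, so x = (K_A − K_B)/(3330 − 2860) = 6297.14/470 = 13.4 km.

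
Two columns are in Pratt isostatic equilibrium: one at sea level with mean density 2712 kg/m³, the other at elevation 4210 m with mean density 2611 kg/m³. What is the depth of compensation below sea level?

109000 m

ρ_ref D = ρ (D + h) → D (ρ_ref − ρ) = ρ h.
D = ρ h/(ρ_ref − ρ) = 2611 × 4210 m/(2712 − 2611) = 109000 m.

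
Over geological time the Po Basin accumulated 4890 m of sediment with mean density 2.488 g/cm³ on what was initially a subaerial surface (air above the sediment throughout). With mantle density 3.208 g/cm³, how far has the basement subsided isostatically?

Subaerial load: s = t ρ_sed / ρ_m = 4890 m × 2.488/3.208 = 3790 m.

3790 m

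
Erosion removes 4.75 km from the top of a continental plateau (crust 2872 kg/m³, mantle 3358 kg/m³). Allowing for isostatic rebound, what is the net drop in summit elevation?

Rebound u = e ρ_c/ρ_m = 4.75 km × 2872/3358 = 4.063 km.
Net surface drop = e − u = 4.75 km − 4.063 km = e (ρ_m − ρ_c)/ρ_m = 0.687 km.

0.687 km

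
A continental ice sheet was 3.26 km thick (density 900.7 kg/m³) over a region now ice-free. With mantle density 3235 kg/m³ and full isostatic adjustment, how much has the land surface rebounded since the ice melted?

0.908 km

Removing the load lets mantle flow back in; uplift u satisfies ρ_ice t = ρ_m u.
u = t ρ_ice/ρ_m = 3.26 km × 900.7/3235 = 0.908 km.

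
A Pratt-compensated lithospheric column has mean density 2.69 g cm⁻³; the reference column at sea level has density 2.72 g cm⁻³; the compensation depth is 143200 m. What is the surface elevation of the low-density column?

ρ_ref D = ρ (D + h) → h = D (ρ_ref − ρ)/ρ.
h = 143200 m × (2.72 − 2.69)/2.69 = 1600 m.

1600 m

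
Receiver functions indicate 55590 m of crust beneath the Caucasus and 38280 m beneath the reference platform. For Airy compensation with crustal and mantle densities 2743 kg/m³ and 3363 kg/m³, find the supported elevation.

Excess crust Δ = 55590 m − 38280 m = 17310 m, split between elevation h and root r with h + r = Δ.
Airy balance ρ_c h = (ρ_m − ρ_c) r gives r = h ρ_c/(ρ_m − ρ_c), so h (1 + ρ_c/(ρ_m − ρ_c)) = Δ, i.e. h = Δ (ρ_m − ρ_c)/ρ_m.
h = 17310 m × 620/3363 = 3190 m.

3190 m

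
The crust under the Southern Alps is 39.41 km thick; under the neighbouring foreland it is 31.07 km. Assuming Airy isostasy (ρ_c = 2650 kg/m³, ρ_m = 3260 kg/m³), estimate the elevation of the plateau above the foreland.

1.56 km

Excess crust Δ = 39.41 km − 31.07 km = 8.34 km, split between elevation h and root r with h + r = Δ.
Airy balance ρ_c h = (ρ_m − ρ_c) r gives r = h ρ_c/(ρ_m − ρ_c), so h (1 + ρ_c/(ρ_m − ρ_c)) = Δ, i.e. h = Δ (ρ_m − ρ_c)/ρ_m.
h = 8.34 km × 610/3260 = 1.56 km.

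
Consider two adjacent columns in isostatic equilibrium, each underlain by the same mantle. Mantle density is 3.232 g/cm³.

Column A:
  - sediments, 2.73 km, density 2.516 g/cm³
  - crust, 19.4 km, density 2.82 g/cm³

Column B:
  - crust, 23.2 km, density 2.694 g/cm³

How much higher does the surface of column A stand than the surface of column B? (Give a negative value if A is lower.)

−0.784 km

For any compensation level in the mantle, the mantle terms cancel and isostasy reduces to e = (Σt_A − Σt_B) − (Σ(ρt)_A − Σ(ρt)_B) / ρ_m.
Σt_A = 22.13 km; Σt_B = 23.2 km; Σ(ρt)_A = 61.57668; Σ(ρt)_B = 62.5008 (in km·g/cm³).
e = (22.13 − 23.2) − (61.57668 − 62.5008) / 3.232 = −0.784 km.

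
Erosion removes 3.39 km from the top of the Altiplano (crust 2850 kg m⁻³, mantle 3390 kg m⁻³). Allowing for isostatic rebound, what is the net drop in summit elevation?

0.54 km

Rebound u = e ρ_c/ρ_m = 3.39 km × 2850/3390 = 2.85 km.
Net surface drop = e − u = 3.39 km − 2.85 km = e (ρ_m − ρ_c)/ρ_m = 0.54 km.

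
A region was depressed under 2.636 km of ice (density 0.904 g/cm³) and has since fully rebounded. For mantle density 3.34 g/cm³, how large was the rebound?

Removing the load lets mantle flow back in; uplift u satisfies ρ_ice t = ρ_m u.
u = t ρ_ice/ρ_m = 2.636 km × 0.904/3.34 = 0.713 km.

0.713 km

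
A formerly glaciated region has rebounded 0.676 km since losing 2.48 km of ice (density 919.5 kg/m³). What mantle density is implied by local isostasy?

3370 kg/m³

ρ_m = ρ_ice t / u = 919.5 × 2.48 km/0.676 km = 3370 kg/m³.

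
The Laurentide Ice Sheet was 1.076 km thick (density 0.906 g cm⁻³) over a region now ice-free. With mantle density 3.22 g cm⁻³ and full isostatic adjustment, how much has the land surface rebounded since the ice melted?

0.303 km

Removing the load lets mantle flow back in; uplift u satisfies ρ_ice t = ρ_m u.
u = t ρ_ice/ρ_m = 1.076 km × 0.906/3.22 = 0.303 km.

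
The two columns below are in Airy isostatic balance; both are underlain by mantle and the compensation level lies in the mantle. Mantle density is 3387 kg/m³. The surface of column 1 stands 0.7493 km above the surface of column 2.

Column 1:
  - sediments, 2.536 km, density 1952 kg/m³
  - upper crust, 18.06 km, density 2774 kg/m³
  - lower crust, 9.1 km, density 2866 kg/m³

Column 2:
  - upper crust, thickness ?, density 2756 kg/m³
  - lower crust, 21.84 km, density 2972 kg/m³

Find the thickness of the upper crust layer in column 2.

Take the compensation level at the base of the deeper column (depth z_c below the surface of column 1) and equate Σ ρ_i t_i down to z_c; mantle fills any gap and the z_c terms cancel.
Column 1: 2.536×1952 + 18.06×2774 + 9.1×2866 + (z_c − 29.696)×3387
Column 2: 0.7493×0 + x×2756 + 21.84×2972 + (z_c − 0.7493 − 21.84 − x)×3387
The z_c×3387 term appears on both sides and cancels. Collect the known terms of each column as K = Σ(ρt)_known − 3387 × (depth of known layers): K_1 = 81129.312 − 3387×29.696 = −19451.04; K_2 = 64908.48 − 3387×(0.7493 + 21.84) = −11601.4791.
Balance: K_1 = K_2 − x×(3387 − 2756), so x = (K_2 − K_1)/(3387 − 2756) = 7849.56/631 = 12.4 km.

12.4 km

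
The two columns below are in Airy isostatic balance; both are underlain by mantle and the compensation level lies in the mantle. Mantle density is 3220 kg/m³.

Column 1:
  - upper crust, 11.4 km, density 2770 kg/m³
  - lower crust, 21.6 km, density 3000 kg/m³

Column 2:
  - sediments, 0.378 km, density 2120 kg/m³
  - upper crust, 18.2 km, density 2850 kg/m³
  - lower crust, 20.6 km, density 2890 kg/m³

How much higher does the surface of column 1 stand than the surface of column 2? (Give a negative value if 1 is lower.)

For any compensation level in the mantle, the mantle terms cancel and isostasy reduces to e = (Σt_1 − Σt_2) − (Σ(ρt)_1 − Σ(ρt)_2) / ρ_m.
Σt_1 = 33 km; Σt_2 = 39.178 km; Σ(ρt)_1 = 96378; Σ(ρt)_2 = 112205.36 (in km·kg/m³).
e = (33 − 39.178) − (96378 − 112205.36) / 3220 = −1.26 km.

−1.26 km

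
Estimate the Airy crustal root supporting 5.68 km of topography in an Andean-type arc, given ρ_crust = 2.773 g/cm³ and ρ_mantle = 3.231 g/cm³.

34.4 km

Equating mass per unit area of the two columns: the weight of the topography is balanced by the buoyancy of the root, ρ_c h = (ρ_m − ρ_c) r.
r = h · ρ_c / (ρ_m − ρ_c) = 5.68 km × 2.773 / (3.231 − 2.773) = 34.4 km.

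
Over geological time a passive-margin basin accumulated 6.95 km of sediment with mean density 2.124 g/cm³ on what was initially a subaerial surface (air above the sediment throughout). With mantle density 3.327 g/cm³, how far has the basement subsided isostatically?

4.44 km

Subaerial load: s = t ρ_sed / ρ_m = 6.95 km × 2.124/3.327 = 4.44 km.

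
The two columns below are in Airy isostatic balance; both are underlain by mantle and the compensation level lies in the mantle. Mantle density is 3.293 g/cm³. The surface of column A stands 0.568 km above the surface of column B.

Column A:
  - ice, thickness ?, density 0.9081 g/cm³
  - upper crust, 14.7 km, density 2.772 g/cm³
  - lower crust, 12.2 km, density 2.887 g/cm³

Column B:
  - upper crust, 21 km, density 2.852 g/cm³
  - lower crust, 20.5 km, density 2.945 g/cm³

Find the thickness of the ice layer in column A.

Take the compensation level at the base of the deeper column (depth z_c below the surface of column A) and equate Σ ρ_i t_i down to z_c; mantle fills any gap and the z_c terms cancel.
Column A: x×0.9081 + 14.7×2.772 + 12.2×2.887 + (z_c − 26.9 − x)×3.293
Column B: 0.568×0 + 21×2.852 + 20.5×2.945 + (z_c − 0.568 − 41.5)×3.293
The z_c×3.293 term appears on both sides and cancels. Collect the known terms of each column as K = Σ(ρt)_known − 3.293 × (depth of known layers): K_A = 75.9698 − 3.293×26.9 = −12.6119; K_B = 120.2645 − 3.293×(0.568 + 41.5) = −18.265424.
Balance: K_A − x×(3.293 − 0.9081) = K_B, so x = (K_A − K_B)/(3.293 − 0.9081) = 5.65352/2.3849 = 2.37 km.

2.37 km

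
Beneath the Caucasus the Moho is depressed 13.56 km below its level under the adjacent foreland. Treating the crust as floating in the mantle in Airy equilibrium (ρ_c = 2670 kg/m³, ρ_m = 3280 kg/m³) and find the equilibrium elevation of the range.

3.1 km

For local isostatic compensation: ρ_c h = (ρ_m − ρ_c) r.
h = r (ρ_m − ρ_c) / ρ_c = 13.56 km × (3280 − 2670) / 2670 = 3.1 km.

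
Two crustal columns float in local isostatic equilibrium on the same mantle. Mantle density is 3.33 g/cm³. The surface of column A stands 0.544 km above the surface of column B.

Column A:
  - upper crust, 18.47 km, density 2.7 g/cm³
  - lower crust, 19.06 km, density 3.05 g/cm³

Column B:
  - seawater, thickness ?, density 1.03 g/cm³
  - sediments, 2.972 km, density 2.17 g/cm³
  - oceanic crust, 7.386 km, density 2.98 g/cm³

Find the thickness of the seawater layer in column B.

Take the compensation level at the base of the deeper column (depth z_c below the surface of column A) and equate Σ ρ_i t_i down to z_c; mantle fills any gap and the z_c terms cancel.
Column A: 18.47×2.7 + 19.06×3.05 + (z_c − 37.53)×3.33
Column B: 0.544×0 + x×1.03 + 2.972×2.17 + 7.386×2.98 + (z_c − 0.544 − 10.358 − x)×3.33
The z_c×3.33 term appears on both sides and cancels. Collect the known terms of each column as K = Σ(ρt)_known − 3.33 × (depth of known layers): K_A = 108.002 − 3.33×37.53 = −16.9729; K_B = 28.45952 − 3.33×(0.544 + 10.358) = −7.84414.
Balance: K_A = K_B − x×(3.33 − 1.03), so x = (K_B − K_A)/(3.33 − 1.03) = 9.12876/2.3 = 3.97 km.

3.97 km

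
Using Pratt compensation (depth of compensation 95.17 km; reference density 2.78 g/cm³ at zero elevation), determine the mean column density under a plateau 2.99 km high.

2.7 g/cm³

Pratt balance: ρ_ref D = ρ (D + h).
ρ = ρ_ref D/(D + h) = 2.78 × 95.17 km/(95.17 km + 2.99 km) = 2.7 g/cm³.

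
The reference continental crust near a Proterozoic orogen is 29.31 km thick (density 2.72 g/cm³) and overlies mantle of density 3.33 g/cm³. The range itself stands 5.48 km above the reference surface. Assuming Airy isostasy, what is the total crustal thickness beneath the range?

59.2 km

Root depth r = h ρ_c / (ρ_m − ρ_c) = 5.48 km × 2.72 / 0.61 = 24.44 km.
Total thickness = T + h + r = 29.31 km + 5.48 km + 24.44 km = 59.2 km.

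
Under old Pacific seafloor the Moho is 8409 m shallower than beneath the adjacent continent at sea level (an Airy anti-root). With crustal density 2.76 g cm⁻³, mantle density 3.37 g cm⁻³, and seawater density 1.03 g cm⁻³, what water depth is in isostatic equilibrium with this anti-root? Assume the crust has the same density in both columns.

Replacing a thickness d of crust by seawater at the top must be balanced by replacing crust with mantle at the base: d (ρ_c − ρ_w) = a (ρ_m − ρ_c).
d = a (ρ_m − ρ_c)/(ρ_c − ρ_w) = 8409 m × 0.61/1.73 = 2970 m.

2970 m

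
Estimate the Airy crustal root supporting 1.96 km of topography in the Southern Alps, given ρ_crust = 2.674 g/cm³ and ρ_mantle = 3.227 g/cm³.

9.48 km

For local isostatic compensation: the weight of the topography is balanced by the buoyancy of the root, ρ_c h = (ρ_m − ρ_c) r.
r = h · ρ_c / (ρ_m − ρ_c) = 1.96 km × 2.674 / (3.227 − 2.674) = 9.48 km.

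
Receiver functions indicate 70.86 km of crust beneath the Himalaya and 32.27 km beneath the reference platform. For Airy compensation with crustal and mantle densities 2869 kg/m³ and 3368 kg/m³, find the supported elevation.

Excess crust Δ = 70.86 km − 32.27 km = 38.59 km, split between elevation h and root r with h + r = Δ.
Airy balance ρ_c h = (ρ_m − ρ_c) r gives r = h ρ_c/(ρ_m − ρ_c), so h (1 + ρ_c/(ρ_m − ρ_c)) = Δ, i.e. h = Δ (ρ_m − ρ_c)/ρ_m.
h = 38.59 km × 499/3368 = 5.72 km.

5.72 km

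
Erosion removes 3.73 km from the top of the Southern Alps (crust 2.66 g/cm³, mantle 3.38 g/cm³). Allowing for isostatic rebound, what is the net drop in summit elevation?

0.795 km

Rebound u = e ρ_c/ρ_m = 3.73 km × 2.66/3.38 = 2.935 km.
Net surface drop = e − u = 3.73 km − 2.935 km = e (ρ_m − ρ_c)/ρ_m = 0.795 km.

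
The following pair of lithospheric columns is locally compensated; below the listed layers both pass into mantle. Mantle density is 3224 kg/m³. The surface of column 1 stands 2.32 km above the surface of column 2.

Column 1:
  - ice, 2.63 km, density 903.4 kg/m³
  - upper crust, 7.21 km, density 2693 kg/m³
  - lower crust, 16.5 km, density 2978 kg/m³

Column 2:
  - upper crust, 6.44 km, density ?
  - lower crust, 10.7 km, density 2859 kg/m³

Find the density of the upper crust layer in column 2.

2820 kg/m³

Take the compensation level at the base of the deeper column (depth z_c below the surface of column 1) and equate Σ ρ_i t_i down to z_c; mantle fills any gap and the z_c terms cancel.
Column 1: 2.63×903.4 + 7.21×2693 + 16.5×2978 + (z_c − 26.34)×3224
Column 2: 2.32×0 + 6.44×ρ + 10.7×2859 + (z_c − 2.32 − 17.14)×3224
The z_c×3224 term appears on both sides and cancels. Collect the known terms of each column as K = Σ(ρt)_known − 3224 × (depth of known layers): K_1 = 70929.472 − 3224×26.34 = −13990.688; K_2 = 30591.3 − 3224×(2.32 + 17.14) = −32147.74.
Balance: K_1 = K_2 + 6.44×ρ, so ρ = (K_1 − K_2)/6.44 = 18157.1/6.44 = 2820 kg/m³.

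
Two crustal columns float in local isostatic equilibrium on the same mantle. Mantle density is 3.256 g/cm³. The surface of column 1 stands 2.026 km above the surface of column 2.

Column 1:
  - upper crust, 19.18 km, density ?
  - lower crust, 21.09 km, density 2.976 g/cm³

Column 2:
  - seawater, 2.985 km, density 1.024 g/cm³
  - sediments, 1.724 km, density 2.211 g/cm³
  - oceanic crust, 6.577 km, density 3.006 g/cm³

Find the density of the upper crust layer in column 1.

2.69 g/cm³

Take the compensation level at the base of the deeper column (depth z_c below the surface of column 1) and equate Σ ρ_i t_i down to z_c; mantle fills any gap and the z_c terms cancel.
Column 1: 19.18×ρ + 21.09×2.976 + (z_c − 40.27)×3.256
Column 2: 2.026×0 + 2.985×1.024 + 1.724×2.211 + 6.577×3.006 + (z_c − 2.026 − 11.286)×3.256
The z_c×3.256 term appears on both sides and cancels. Collect the known terms of each column as K = Σ(ρt)_known − 3.256 × (depth of known layers): K_1 = 62.76384 − 3.256×40.27 = −68.35528; K_2 = 26.638866 − 3.256×(2.026 + 11.286) = −16.705006.
Balance: K_1 + 19.18×ρ = K_2, so ρ = (K_2 − K_1)/19.18 = 51.6503/19.18 = 2.69 g/cm³.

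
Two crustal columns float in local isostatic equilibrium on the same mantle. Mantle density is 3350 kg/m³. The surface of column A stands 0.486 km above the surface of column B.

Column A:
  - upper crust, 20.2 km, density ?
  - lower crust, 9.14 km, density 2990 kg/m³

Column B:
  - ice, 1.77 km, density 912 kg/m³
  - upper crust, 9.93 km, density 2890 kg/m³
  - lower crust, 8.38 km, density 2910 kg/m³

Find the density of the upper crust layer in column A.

2810 kg/m³

Take the compensation level at the base of the deeper column (depth z_c below the surface of column A) and equate Σ ρ_i t_i down to z_c; mantle fills any gap and the z_c terms cancel.
Column A: 20.2×ρ + 9.14×2990 + (z_c − 29.34)×3350
Column B: 0.486×0 + 1.77×912 + 9.93×2890 + 8.38×2910 + (z_c − 0.486 − 20.08)×3350
The z_c×3350 term appears on both sides and cancels. Collect the known terms of each column as K = Σ(ρt)_known − 3350 × (depth of known layers): K_A = 27328.6 − 3350×29.34 = −70960.4; K_B = 54697.74 − 3350×(0.486 + 20.08) = −14198.36.
Balance: K_A + 20.2×ρ = K_B, so ρ = (K_B − K_A)/20.2 = 56762/20.2 = 2810 kg/m³.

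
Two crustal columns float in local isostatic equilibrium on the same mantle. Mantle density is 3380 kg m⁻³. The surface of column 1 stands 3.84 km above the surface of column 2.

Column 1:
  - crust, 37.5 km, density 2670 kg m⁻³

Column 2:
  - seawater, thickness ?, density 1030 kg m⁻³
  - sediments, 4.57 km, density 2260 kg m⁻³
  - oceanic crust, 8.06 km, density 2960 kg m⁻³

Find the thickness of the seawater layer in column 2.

2.19 km

Take the compensation level at the base of the deeper column (depth z_c below the surface of column 1) and equate Σ ρ_i t_i down to z_c; mantle fills any gap and the z_c terms cancel.
Column 1: 37.5×2670 + (z_c − 37.5)×3380
Column 2: 3.84×0 + x×1030 + 4.57×2260 + 8.06×2960 + (z_c − 3.84 − 12.63 − x)×3380
The z_c×3380 term appears on both sides and cancels. Collect the known terms of each column as K = Σ(ρt)_known − 3380 × (depth of known layers): K_1 = 100125 − 3380×37.5 = −26625; K_2 = 34185.8 − 3380×(3.84 + 12.63) = −21482.8.
Balance: K_1 = K_2 − x×(3380 − 1030), so x = (K_2 − K_1)/(3380 − 1030) = 5142.2/2350 = 2.19 km.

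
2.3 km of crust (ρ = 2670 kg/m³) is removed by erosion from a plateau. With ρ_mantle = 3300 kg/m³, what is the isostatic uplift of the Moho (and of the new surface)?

1.86 km

Unloading: uplift u = e ρ_c/ρ_m = 2.3 km × 2670/3300 = 1.86 km.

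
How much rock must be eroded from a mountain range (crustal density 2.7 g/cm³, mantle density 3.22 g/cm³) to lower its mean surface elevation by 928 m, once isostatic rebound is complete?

5750 m

Net drop Δ = e − u = e − e ρ_c/ρ_m = e (ρ_m − ρ_c)/ρ_m.
e = Δ ρ_m/(ρ_m − ρ_c) = 928 m × 3.22/0.52 = 5750 m.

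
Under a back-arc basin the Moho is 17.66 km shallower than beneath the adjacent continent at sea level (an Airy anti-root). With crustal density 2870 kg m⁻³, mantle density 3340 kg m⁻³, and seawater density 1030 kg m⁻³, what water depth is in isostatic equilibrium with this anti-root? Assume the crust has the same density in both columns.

4.51 km

Replacing a thickness d of crust by seawater at the top must be balanced by replacing crust with mantle at the base: d (ρ_c − ρ_w) = a (ρ_m − ρ_c).
d = a (ρ_m − ρ_c)/(ρ_c − ρ_w) = 17.66 km × 470/1840 = 4.51 km.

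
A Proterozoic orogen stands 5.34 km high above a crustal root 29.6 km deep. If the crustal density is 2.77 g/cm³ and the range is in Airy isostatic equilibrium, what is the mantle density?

3.27 g/cm³

Airy balance: ρ_c h = (ρ_m − ρ_c) r → ρ_m = ρ_c (1 + h/r).
ρ_m = 2.77 × (1 + 5.34 km/29.6 km) = 3.27 g/cm³.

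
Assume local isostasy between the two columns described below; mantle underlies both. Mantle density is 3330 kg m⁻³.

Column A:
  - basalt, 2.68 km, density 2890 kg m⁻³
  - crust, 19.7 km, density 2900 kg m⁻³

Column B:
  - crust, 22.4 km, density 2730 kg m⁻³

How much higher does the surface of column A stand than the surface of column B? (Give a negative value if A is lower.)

−1.14 km

For any compensation level in the mantle, the mantle terms cancel and isostasy reduces to e = (Σt_A − Σt_B) − (Σ(ρt)_A − Σ(ρt)_B) / ρ_m.
Σt_A = 22.38 km; Σt_B = 22.4 km; Σ(ρt)_A = 64875.2; Σ(ρt)_B = 61152 (in km·kg m⁻³).
e = (22.38 − 22.4) − (64875.2 − 61152) / 3330 = −1.14 km.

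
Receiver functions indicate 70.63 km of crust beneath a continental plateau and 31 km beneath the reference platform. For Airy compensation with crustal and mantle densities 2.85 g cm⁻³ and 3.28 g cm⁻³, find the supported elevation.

5.2 km

Excess crust Δ = 70.63 km − 31 km = 39.63 km, split between elevation h and root r with h + r = Δ.
Airy balance ρ_c h = (ρ_m − ρ_c) r gives r = h ρ_c/(ρ_m − ρ_c), so h (1 + ρ_c/(ρ_m − ρ_c)) = Δ, i.e. h = Δ (ρ_m − ρ_c)/ρ_m.
h = 39.63 km × 0.43/3.28 = 5.2 km.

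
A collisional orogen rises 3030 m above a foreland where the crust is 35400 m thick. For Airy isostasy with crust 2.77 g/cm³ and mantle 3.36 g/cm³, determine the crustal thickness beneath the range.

52700 m

Root depth r = h ρ_c / (ρ_m − ρ_c) = 3030 m × 2.77 / 0.59 = 14230 m.
Total thickness = T + h + r = 35400 m + 3030 m + 14230 m = 52700 m.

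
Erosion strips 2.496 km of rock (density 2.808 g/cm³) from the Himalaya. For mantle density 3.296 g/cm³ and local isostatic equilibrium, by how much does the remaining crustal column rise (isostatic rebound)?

2.13 km

Unloading: uplift u = e ρ_c/ρ_m = 2.496 km × 2.808/3.296 = 2.13 km.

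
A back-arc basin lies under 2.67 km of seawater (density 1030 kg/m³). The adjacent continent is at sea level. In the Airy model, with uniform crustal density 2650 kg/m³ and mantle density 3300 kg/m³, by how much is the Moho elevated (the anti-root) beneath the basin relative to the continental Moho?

By Archimedes' principle applied to the lithosphere: replacing crust with seawater at the top is compensated by replacing crust with mantle at the base: d (ρ_c − ρ_w) = a (ρ_m − ρ_c).
a = d (ρ_c − ρ_w)/(ρ_m − ρ_c) = 2.67 km × 1620/650 = 6.65 km.

6.65 km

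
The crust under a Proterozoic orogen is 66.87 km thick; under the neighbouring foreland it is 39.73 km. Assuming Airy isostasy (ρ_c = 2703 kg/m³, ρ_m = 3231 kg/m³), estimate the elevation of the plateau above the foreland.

4.44 km

Excess crust Δ = 66.87 km − 39.73 km = 27.14 km, split between elevation h and root r with h + r = Δ.
Airy balance ρ_c h = (ρ_m − ρ_c) r gives r = h ρ_c/(ρ_m − ρ_c), so h (1 + ρ_c/(ρ_m − ρ_c)) = Δ, i.e. h = Δ (ρ_m − ρ_c)/ρ_m.
h = 27.14 km × 528/3231 = 4.44 km.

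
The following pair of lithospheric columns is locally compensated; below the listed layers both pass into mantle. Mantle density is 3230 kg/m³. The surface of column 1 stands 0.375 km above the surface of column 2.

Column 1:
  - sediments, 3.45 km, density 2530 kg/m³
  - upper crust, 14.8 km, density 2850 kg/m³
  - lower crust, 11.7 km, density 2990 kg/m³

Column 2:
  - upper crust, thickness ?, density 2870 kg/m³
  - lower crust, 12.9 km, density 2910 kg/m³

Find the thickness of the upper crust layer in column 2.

Take the compensation level at the base of the deeper column (depth z_c below the surface of column 1) and equate Σ ρ_i t_i down to z_c; mantle fills any gap and the z_c terms cancel.
Column 1: 3.45×2530 + 14.8×2850 + 11.7×2990 + (z_c − 29.95)×3230
Column 2: 0.375×0 + x×2870 + 12.9×2910 + (z_c − 0.375 − 12.9 − x)×3230
The z_c×3230 term appears on both sides and cancels. Collect the known terms of each column as K = Σ(ρt)_known − 3230 × (depth of known layers): K_1 = 85891.5 − 3230×29.95 = −10847; K_2 = 37539 − 3230×(0.375 + 12.9) = −5339.25.
Balance: K_1 = K_2 − x×(3230 − 2870), so x = (K_2 − K_1)/(3230 − 2870) = 5507.75/360 = 15.3 km.

15.3 km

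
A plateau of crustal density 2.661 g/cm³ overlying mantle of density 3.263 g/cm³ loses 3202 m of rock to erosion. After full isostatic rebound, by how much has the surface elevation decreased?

Rebound u = e ρ_c/ρ_m = 3202 m × 2.661/3.263 = 2611 m.
Net surface drop = e − u = 3202 m − 2611 m = e (ρ_m − ρ_c)/ρ_m = 591 m.

591 m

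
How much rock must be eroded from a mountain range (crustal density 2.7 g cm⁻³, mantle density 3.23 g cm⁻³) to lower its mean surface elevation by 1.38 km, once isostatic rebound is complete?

Net drop Δ = e − u = e − e ρ_c/ρ_m = e (ρ_m − ρ_c)/ρ_m.
e = Δ ρ_m/(ρ_m − ρ_c) = 1.38 km × 3.23/0.53 = 8.41 km.

8.41 km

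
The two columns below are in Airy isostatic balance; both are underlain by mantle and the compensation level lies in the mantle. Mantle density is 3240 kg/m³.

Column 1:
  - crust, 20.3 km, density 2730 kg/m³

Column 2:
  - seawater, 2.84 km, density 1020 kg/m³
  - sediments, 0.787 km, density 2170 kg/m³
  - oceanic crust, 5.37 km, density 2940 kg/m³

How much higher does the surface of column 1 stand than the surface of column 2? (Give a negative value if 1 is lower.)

0.492 km

For any compensation level in the mantle, the mantle terms cancel and isostasy reduces to e = (Σt_1 − Σt_2) − (Σ(ρt)_1 − Σ(ρt)_2) / ρ_m.
Σt_1 = 20.3 km; Σt_2 = 8.997 km; Σ(ρt)_1 = 55419; Σ(ρt)_2 = 20392.39 (in km·kg/m³).
e = (20.3 − 8.997) − (55419 − 20392.39) / 3240 = 0.492 km.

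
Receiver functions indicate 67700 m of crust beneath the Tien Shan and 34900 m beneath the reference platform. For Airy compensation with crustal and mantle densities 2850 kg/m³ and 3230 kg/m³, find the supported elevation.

3860 m

Excess crust Δ = 67700 m − 34900 m = 32800 m, split between elevation h and root r with h + r = Δ.
Airy balance ρ_c h = (ρ_m − ρ_c) r gives r = h ρ_c/(ρ_m − ρ_c), so h (1 + ρ_c/(ρ_m − ρ_c)) = Δ, i.e. h = Δ (ρ_m − ρ_c)/ρ_m.
h = 32800 m × 380/3230 = 3860 m.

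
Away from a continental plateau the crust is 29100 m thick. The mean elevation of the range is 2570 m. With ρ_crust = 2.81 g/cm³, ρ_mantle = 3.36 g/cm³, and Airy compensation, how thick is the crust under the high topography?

Root depth r = h ρ_c / (ρ_m − ρ_c) = 2570 m × 2.81 / 0.55 = 13130 m.
Total thickness = T + h + r = 29100 m + 2570 m + 13130 m = 44800 m.

44800 m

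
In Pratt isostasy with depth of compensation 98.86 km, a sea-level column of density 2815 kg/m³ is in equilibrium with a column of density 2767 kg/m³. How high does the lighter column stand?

1.71 km

ρ_ref D = ρ (D + h) → h = D (ρ_ref − ρ)/ρ.
h = 98.86 km × (2815 − 2767)/2767 = 1.71 km.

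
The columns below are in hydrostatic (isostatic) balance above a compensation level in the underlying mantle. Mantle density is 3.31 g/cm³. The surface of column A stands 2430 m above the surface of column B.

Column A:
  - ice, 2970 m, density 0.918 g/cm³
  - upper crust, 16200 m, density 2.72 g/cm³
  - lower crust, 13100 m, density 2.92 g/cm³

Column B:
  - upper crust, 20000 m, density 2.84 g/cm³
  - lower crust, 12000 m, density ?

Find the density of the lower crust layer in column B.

2.95 g/cm³

Take the compensation level at the base of the deeper column (depth z_c below the surface of column A) and equate Σ ρ_i t_i down to z_c; mantle fills any gap and the z_c terms cancel.
Column A: 2970×0.918 + 16200×2.72 + 13100×2.92 + (z_c − 32270)×3.31
Column B: 2430×0 + 20000×2.84 + 12000×ρ + (z_c − 2430 − 32000)×3.31
The z_c×3.31 term appears on both sides and cancels. Collect the known terms of each column as K = Σ(ρt)_known − 3.31 × (depth of known layers): K_A = 85042.46 − 3.31×32270 = −21771.24; K_B = 56800 − 3.31×(2430 + 32000) = −57163.3.
Balance: K_A = K_B + 12000×ρ, so ρ = (K_A − K_B)/12000 = 35392.1/12000 = 2.95 g/cm³.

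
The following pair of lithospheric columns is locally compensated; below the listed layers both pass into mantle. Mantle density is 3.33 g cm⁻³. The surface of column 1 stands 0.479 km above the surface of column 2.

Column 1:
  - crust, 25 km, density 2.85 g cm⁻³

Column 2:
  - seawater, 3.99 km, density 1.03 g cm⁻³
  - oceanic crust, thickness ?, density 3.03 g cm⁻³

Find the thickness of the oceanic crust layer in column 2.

Take the compensation level at the base of the deeper column (depth z_c below the surface of column 1) and equate Σ ρ_i t_i down to z_c; mantle fills any gap and the z_c terms cancel.
Column 1: 25×2.85 + (z_c − 25)×3.33
Column 2: 0.479×0 + 3.99×1.03 + x×3.03 + (z_c − 0.479 − 3.99 − x)×3.33
The z_c×3.33 term appears on both sides and cancels. Collect the known terms of each column as K = Σ(ρt)_known − 3.33 × (depth of known layers): K_1 = 71.25 − 3.33×25 = −12; K_2 = 4.1097 − 3.33×(0.479 + 3.99) = −10.77207.
Balance: K_1 = K_2 − x×(3.33 − 3.03), so x = (K_2 − K_1)/(3.33 − 3.03) = 1.22793/0.3 = 4.09 km.

4.09 km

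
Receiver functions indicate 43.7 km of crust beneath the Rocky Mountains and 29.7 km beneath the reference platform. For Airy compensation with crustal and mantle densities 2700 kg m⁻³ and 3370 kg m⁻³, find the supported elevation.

Excess crust Δ = 43.7 km − 29.7 km = 14 km, split between elevation h and root r with h + r = Δ.
Airy balance ρ_c h = (ρ_m − ρ_c) r gives r = h ρ_c/(ρ_m − ρ_c), so h (1 + ρ_c/(ρ_m − ρ_c)) = Δ, i.e. h = Δ (ρ_m − ρ_c)/ρ_m.
h = 14 km × 670/3370 = 2.78 km.

2.78 km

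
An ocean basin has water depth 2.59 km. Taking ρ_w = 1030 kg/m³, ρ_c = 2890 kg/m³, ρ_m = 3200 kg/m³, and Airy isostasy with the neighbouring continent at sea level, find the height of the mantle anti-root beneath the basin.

By Archimedes' principle applied to the lithosphere: replacing crust with seawater at the top is compensated by replacing crust with mantle at the base: d (ρ_c − ρ_w) = a (ρ_m − ρ_c).
a = d (ρ_c − ρ_w)/(ρ_m − ρ_c) = 2.59 km × 1860/310 = 15.5 km.

15.5 km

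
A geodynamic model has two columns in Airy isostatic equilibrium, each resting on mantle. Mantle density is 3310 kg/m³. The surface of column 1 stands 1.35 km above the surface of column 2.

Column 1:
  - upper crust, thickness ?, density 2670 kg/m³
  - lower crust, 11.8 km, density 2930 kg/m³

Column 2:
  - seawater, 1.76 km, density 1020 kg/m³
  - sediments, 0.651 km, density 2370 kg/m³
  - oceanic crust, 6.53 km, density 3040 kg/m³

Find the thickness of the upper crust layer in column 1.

Take the compensation level at the base of the deeper column (depth z_c below the surface of column 1) and equate Σ ρ_i t_i down to z_c; mantle fills any gap and the z_c terms cancel.
Column 1: x×2670 + 11.8×2930 + (z_c − 11.8 − x)×3310
Column 2: 1.35×0 + 1.76×1020 + 0.651×2370 + 6.53×3040 + (z_c − 1.35 − 8.941)×3310
The z_c×3310 term appears on both sides and cancels. Collect the known terms of each column as K = Σ(ρt)_known − 3310 × (depth of known layers): K_1 = 34574 − 3310×11.8 = −4484; K_2 = 23189.27 − 3310×(1.35 + 8.941) = −10873.94.
Balance: K_1 − x×(3310 − 2670) = K_2, so x = (K_1 − K_2)/(3310 − 2670) = 6389.94/640 = 9.98 km.

9.98 km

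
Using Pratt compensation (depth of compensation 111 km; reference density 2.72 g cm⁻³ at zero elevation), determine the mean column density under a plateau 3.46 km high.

Pratt balance: ρ_ref D = ρ (D + h).
ρ = ρ_ref D/(D + h) = 2.72 × 111 km/(111 km + 3.46 km) = 2.64 g cm⁻³.

2.64 g cm⁻³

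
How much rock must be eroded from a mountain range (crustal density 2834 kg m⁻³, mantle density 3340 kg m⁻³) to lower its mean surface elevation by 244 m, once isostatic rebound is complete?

Net drop Δ = e − u = e − e ρ_c/ρ_m = e (ρ_m − ρ_c)/ρ_m.
e = Δ ρ_m/(ρ_m − ρ_c) = 244 m × 3340/506 = 1610 m.

1610 m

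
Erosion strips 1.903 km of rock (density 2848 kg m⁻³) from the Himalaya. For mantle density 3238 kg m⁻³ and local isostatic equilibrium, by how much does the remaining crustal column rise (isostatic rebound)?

Unloading: uplift u = e ρ_c/ρ_m = 1.903 km × 2848/3238 = 1.67 km.

1.67 km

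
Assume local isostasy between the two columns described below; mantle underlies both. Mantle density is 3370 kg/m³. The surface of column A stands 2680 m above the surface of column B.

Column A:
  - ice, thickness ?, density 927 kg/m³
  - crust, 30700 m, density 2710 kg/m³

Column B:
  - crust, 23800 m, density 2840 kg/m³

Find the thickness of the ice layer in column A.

Take the compensation level at the base of the deeper column (depth z_c below the surface of column A) and equate Σ ρ_i t_i down to z_c; mantle fills any gap and the z_c terms cancel.
Column A: x×927 + 30700×2710 + (z_c − 30700 − x)×3370
Column B: 2680×0 + 23800×2840 + (z_c − 2680 − 23800)×3370
The z_c×3370 term appears on both sides and cancels. Collect the known terms of each column as K = Σ(ρt)_known − 3370 × (depth of known layers): K_A = 83197000 − 3370×30700 = −20262000; K_B = 67592000 − 3370×(2680 + 23800) = −21645600.
Balance: K_A − x×(3370 − 927) = K_B, so x = (K_A − K_B)/(3370 − 927) = 1383600/2443 = 566 m.

566 m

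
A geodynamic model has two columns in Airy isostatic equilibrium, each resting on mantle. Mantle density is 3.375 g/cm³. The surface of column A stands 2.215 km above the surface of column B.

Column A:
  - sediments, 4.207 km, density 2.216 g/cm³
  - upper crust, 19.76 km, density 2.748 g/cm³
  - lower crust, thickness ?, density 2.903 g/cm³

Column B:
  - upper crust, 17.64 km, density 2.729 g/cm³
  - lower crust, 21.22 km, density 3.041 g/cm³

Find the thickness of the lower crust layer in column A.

18.4 km

Take the compensation level at the base of the deeper column (depth z_c below the surface of column A) and equate Σ ρ_i t_i down to z_c; mantle fills any gap and the z_c terms cancel.
Column A: 4.207×2.216 + 19.76×2.748 + x×2.903 + (z_c − 23.967 − x)×3.375
Column B: 2.215×0 + 17.64×2.729 + 21.22×3.041 + (z_c − 2.215 − 38.86)×3.375
The z_c×3.375 term appears on both sides and cancels. Collect the known terms of each column as K = Σ(ρt)_known − 3.375 × (depth of known layers): K_A = 63.623192 − 3.375×23.967 = −17.265433; K_B = 112.66958 − 3.375×(2.215 + 38.86) = −25.958545.
Balance: K_A − x×(3.375 − 2.903) = K_B, so x = (K_A − K_B)/(3.375 − 2.903) = 8.69311/0.472 = 18.4 km.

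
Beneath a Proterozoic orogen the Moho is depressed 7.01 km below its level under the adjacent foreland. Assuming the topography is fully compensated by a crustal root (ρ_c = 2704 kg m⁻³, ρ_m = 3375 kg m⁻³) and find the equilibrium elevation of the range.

1.74 km

For local isostatic compensation: ρ_c h = (ρ_m − ρ_c) r.
h = r (ρ_m − ρ_c) / ρ_c = 7.01 km × (3375 − 2704) / 2704 = 1.74 km.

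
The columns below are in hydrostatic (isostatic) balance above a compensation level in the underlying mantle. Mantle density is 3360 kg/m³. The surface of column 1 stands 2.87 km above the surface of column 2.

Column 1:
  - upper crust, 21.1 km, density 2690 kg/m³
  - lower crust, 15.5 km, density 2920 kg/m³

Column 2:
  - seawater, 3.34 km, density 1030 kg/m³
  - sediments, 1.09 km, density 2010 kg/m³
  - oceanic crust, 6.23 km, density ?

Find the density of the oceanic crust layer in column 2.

3030 kg/m³

Take the compensation level at the base of the deeper column (depth z_c below the surface of column 1) and equate Σ ρ_i t_i down to z_c; mantle fills any gap and the z_c terms cancel.
Column 1: 21.1×2690 + 15.5×2920 + (z_c − 36.6)×3360
Column 2: 2.87×0 + 3.34×1030 + 1.09×2010 + 6.23×ρ + (z_c − 2.87 − 10.66)×3360
The z_c×3360 term appears on both sides and cancels. Collect the known terms of each column as K = Σ(ρt)_known − 3360 × (depth of known layers): K_1 = 102019 − 3360×36.6 = −20957; K_2 = 5631.1 − 3360×(2.87 + 10.66) = −39829.7.
Balance: K_1 = K_2 + 6.23×ρ, so ρ = (K_1 − K_2)/6.23 = 18872.7/6.23 = 3030 kg/m³.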